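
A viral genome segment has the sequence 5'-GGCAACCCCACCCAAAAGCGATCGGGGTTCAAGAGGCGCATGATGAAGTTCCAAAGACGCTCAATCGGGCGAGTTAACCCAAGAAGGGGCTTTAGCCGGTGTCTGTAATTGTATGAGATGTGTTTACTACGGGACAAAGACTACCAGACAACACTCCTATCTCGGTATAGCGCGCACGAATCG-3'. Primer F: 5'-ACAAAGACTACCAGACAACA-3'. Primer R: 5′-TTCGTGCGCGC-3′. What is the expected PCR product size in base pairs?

47 bp

The forward primer matches the template at positions 134–153.
Taking the reverse complement of TTCGTGCGCGC gives GCGCGCACGAA, found at positions 170–180 on the template; the primer anneals here to the top strand with its 3' end pointing upstream.
Product length = (reverse-primer end) − (forward-primer start) + 1 = 180 − 134 + 1 = 47 bp.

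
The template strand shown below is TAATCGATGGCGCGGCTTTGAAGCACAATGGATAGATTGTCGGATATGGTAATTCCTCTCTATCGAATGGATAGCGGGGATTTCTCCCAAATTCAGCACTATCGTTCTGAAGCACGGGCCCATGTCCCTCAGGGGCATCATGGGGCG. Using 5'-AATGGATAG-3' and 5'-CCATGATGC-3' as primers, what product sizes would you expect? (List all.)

The forward primer AATGGATAG matches the top strand at positions 27–35, 66–74.
The reverse primer's reverse complement is GCATCATGG, matching at positions 135–143.
Each forward site pairs with the reverse site to give a product ending at position 143: sizes 117, 78 bp.

117 bp, 78 bp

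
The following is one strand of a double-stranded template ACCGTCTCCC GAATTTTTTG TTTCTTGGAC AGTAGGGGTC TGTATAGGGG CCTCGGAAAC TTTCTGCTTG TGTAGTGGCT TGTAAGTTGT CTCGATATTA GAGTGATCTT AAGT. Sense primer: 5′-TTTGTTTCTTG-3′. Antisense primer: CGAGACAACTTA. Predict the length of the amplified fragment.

The forward primer matches the template at positions 17–27.
Taking the reverse complement of CGAGACAACTTA gives TAAGTTGTCTCG, found at positions 83–94 on the template; the primer anneals here to the top strand with its 3' end pointing upstream.
The product runs from position 17 to position 94, so its length is 94 − 17 + 1 = 78 bp.

78 bp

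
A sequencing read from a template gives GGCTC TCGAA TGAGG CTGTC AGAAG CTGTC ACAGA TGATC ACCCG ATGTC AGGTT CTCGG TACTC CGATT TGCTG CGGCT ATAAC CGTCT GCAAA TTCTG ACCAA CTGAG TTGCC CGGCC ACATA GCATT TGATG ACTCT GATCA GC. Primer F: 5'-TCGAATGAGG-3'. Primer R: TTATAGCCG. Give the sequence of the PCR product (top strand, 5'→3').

5'-TCGAATGAGGCTGTCAGAAGCTGTCACAGATGATCACCCGATGTCAGGTTCTCGGTACTCCGATTTGCTGCGGCTATAA-3'

Forward primer TCGAATGAGG is found on the top strand at positions 6–15.
The reverse primer's reverse complement is CGGCTATAA, which matches the template at positions 76–84.
The product is the template from position 6 through 84 (79 bp).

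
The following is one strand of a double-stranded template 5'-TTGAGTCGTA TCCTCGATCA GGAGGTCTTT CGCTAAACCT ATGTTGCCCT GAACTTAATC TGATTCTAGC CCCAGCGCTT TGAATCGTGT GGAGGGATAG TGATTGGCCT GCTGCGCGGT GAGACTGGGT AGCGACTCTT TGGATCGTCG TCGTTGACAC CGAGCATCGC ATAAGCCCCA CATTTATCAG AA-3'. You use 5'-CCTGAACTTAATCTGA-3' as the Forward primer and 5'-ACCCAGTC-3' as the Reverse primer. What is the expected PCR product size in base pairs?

Scanning the template, CCTGAACTTAATCTGA occurs at positions 48–63; this primer anneals to the bottom strand there with its 3' end pointing downstream.
Taking the reverse complement of ACCCAGTC gives GACTGGGT, found at positions 123–130 on the template; the primer anneals here to the top strand with its 3' end pointing upstream.
Amplicon spans positions 48–130: 83 bp.

83 bp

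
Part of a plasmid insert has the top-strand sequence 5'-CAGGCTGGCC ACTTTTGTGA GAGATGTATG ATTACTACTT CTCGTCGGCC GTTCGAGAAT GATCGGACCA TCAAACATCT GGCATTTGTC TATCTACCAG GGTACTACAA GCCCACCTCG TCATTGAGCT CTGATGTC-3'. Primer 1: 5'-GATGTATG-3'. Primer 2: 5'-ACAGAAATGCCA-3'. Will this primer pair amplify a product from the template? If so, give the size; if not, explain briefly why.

Primer 2 (ACAGAAATGCCA) does not match the top strand, and its reverse complement TGGCATTTCTGT does not match either.
With no annealing site for primer 2, no amplification occurs.

No product — primer 2 has no binding site in the template.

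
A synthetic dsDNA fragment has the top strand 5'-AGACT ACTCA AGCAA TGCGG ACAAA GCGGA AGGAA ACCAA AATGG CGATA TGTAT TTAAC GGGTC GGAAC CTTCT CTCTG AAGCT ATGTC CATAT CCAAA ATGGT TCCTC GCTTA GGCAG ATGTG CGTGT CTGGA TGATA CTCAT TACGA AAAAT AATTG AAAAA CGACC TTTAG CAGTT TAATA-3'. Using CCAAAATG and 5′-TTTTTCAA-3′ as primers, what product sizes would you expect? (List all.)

129 bp, 70 bp

The forward primer CCAAAATG matches the top strand at positions 37–44, 96–103.
The reverse primer's reverse complement is TTGAAAAA, matching at positions 158–165.
Each forward site pairs with the reverse site to give a product ending at position 165: sizes 129, 70 bp.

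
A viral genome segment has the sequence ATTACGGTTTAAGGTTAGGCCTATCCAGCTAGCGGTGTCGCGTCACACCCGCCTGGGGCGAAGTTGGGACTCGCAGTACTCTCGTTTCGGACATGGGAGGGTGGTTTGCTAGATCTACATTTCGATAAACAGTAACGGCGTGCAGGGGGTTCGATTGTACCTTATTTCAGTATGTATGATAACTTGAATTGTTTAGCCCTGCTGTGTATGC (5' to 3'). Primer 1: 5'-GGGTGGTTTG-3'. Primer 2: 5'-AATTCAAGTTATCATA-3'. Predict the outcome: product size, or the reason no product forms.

Primer 1 (GGGTGGTTTG) matches the top strand at positions 99–108; it acts as a forward primer.
Primer 2's reverse complement is TATGATAACTTGAATT, matching the top strand at positions 175–190; it acts as a reverse primer.
The 3' ends face each other across positions 99–190, giving a 92 bp product.

Yes — a 92 bp product.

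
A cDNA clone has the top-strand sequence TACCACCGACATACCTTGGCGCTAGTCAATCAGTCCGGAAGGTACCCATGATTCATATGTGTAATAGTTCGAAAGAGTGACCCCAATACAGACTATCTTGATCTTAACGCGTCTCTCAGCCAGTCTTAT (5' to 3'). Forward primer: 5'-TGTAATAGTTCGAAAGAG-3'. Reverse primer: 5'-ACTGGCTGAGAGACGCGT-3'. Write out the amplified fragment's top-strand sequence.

The forward primer matches the template at positions 60–77.
The reverse primer's reverse complement is ACGCGTCTCTCAGCCAGT, which matches the template at positions 107–124.
The product is the template from position 60 through 124 (65 bp).

5'-TGTAATAGTTCGAAAGAGTGACCCCAATACAGACTATCTTGATCTTAACGCGTCTCTCAGCCAGT-3'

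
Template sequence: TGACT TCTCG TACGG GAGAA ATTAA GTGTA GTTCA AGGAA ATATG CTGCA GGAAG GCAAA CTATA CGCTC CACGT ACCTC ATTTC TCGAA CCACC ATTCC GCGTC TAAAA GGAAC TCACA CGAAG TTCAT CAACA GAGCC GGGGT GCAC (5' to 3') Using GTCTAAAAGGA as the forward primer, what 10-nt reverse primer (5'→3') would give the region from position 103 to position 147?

5'-GCACCCCGGC-3'

The product's 3' end on the top strand is position 147.
The reverse primer anneals to the top strand over positions 138–147, i.e. to GCCGGGGTGC.
Its sequence written 5'→3' is the reverse complement: GCACCCCGGC.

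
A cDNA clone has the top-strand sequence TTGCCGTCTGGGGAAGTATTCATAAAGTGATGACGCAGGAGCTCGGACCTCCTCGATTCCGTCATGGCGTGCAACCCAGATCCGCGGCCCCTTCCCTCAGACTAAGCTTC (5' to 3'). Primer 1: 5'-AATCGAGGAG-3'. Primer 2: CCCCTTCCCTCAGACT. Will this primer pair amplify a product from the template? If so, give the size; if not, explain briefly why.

No product — the primers' 3' ends point away from each other.

Primer 1 (AATCGAGGAG) has reverse complement CTCCTCGATT, which matches the top strand at positions 49–58; primer 1 anneals to the top strand there with its 3' end pointing upstream toward position 49.
Primer 2 (CCCCTTCCCTCAGACT) matches the top strand directly at positions 88–103; it anneals to the bottom strand with its 3' end pointing downstream toward position 103.
The 3' ends diverge (primer 1 extends toward position 1, primer 2 toward position 110), so the primers never converge on a shared product.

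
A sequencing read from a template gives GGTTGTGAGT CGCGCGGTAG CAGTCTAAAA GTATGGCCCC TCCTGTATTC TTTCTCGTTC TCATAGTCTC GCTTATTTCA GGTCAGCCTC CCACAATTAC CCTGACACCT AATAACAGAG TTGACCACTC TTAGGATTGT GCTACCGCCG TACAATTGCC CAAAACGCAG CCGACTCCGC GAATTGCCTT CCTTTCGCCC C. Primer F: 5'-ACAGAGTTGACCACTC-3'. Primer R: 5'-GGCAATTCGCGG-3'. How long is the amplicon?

74 bp

The forward primer matches the template at positions 115–130.
The reverse primer's reverse complement is CCGCGAATTGCC, which matches the template at positions 177–188.
Product length = (reverse-primer end) − (forward-primer start) + 1 = 188 − 115 + 1 = 74 bp.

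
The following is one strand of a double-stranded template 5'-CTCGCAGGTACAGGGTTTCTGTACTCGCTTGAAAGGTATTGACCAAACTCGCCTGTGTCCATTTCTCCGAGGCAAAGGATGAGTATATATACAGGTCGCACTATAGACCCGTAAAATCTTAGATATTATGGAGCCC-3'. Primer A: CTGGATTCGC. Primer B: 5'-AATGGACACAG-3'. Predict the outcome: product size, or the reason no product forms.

Primer A (CTGGATTCGC) does not match the top strand, and its reverse complement GCGAATCCAG does not match either.
With no annealing site for primer A, no amplification occurs.

No product — primer A has no binding site in the template.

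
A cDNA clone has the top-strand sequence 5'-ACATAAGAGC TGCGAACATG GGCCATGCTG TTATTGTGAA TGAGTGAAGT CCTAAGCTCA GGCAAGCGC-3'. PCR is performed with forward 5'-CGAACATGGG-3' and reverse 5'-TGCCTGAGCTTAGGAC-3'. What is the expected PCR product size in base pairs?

52 bp

Forward primer CGAACATGGG is found on the top strand at positions 13–22.
Taking the reverse complement of TGCCTGAGCTTAGGAC gives GTCCTAAGCTCAGGCA, found at positions 49–64 on the template; the primer anneals here to the top strand with its 3' end pointing upstream.
Product length = (reverse-primer end) − (forward-primer start) + 1 = 64 − 13 + 1 = 52 bp.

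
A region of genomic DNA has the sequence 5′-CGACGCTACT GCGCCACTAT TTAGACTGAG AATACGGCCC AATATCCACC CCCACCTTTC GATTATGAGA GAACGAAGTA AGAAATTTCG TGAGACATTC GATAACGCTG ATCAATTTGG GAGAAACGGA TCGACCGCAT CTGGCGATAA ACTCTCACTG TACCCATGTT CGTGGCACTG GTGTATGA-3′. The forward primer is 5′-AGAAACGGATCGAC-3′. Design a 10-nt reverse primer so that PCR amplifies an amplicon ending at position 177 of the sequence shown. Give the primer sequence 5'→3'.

5'-TGCCACGAAC-3'

The forward primer binds at positions 122–135; the product's 3' end on the top strand is position 177.
The reverse primer anneals to the top strand over positions 168–177, i.e. to GTTCGTGGCA.
Its sequence written 5'→3' is the reverse complement: TGCCACGAAC.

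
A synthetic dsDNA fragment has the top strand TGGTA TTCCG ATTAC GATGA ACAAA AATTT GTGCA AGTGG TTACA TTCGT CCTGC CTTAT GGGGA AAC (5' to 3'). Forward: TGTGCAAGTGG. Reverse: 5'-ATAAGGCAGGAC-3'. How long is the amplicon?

31 bp

Scanning the template, TGTGCAAGTGG occurs at positions 30–40; this primer anneals to the bottom strand there with its 3' end pointing downstream.
The reverse primer's reverse complement is GTCCTGCCTTAT, which matches the template at positions 49–60.
The product runs from position 30 to position 60, so its length is 60 − 30 + 1 = 31 bp.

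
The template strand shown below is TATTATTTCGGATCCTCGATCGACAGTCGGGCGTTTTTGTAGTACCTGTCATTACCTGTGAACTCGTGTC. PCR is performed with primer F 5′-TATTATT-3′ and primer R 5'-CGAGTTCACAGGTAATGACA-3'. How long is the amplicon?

66 bp

The forward primer matches the template at positions 1–7.
Reverse complement of the reverse primer: TGTCATTACCTGTGAACTCG. This occurs on the top strand at positions 47–66.
The product runs from position 1 to position 66, so its length is 66 − 1 + 1 = 66 bp.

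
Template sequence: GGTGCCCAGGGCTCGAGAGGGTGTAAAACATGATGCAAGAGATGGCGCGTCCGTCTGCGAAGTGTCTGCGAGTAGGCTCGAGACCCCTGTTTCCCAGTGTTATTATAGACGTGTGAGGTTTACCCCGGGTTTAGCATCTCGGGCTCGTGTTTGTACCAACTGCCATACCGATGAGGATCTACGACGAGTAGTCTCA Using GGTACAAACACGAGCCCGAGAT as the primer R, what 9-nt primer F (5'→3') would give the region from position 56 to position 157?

5'-TGCGAAGTG-3'

The reverse primer's reverse complement ATCTCGGGCTCGTGTTTGTACC matches the template at positions 136–157; the product starts at position 56.
The forward primer is identical to the top strand over positions 56–64: TGCGAAGTG.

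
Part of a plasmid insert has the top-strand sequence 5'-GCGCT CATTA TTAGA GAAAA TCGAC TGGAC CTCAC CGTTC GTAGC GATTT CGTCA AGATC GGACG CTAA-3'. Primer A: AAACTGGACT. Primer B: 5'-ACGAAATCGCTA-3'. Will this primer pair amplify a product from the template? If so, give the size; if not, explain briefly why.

No product — primer A has no binding site in the template.

Primer A (AAACTGGACT) does not match the top strand, and its reverse complement AGTCCAGTTT does not match either.
With no annealing site for primer A, no amplification occurs.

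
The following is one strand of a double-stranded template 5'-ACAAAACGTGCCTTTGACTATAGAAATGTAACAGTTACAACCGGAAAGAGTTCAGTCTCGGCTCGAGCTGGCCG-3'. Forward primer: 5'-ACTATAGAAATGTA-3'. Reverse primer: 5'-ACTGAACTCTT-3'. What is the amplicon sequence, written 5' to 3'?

5'-ACTATAGAAATGTAACAGTTACAACCGGAAAGAGTTCAGT-3'

Scanning the template, ACTATAGAAATGTA occurs at positions 17–30; this primer anneals to the bottom strand there with its 3' end pointing downstream.
The reverse primer's reverse complement is AAGAGTTCAGT, which matches the template at positions 46–56.
The product is the template from position 17 through 56 (40 bp).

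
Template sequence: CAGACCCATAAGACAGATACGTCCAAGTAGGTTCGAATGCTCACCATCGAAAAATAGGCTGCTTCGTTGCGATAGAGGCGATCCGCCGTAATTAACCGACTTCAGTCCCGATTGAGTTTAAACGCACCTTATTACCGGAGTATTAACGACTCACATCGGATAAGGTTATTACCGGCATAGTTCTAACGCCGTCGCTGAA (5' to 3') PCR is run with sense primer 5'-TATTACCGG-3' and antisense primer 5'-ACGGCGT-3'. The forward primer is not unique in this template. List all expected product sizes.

The forward primer TATTACCGG matches the top strand at positions 130–138, 167–175.
The reverse primer's reverse complement is ACGCCGT, matching at positions 186–192.
Each forward site pairs with the reverse site to give a product ending at position 192: sizes 63, 26 bp.

63 bp, 26 bp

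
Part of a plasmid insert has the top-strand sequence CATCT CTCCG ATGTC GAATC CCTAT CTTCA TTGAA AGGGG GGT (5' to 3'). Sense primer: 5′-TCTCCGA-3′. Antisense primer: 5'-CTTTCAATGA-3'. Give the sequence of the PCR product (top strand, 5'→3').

5'-TCTCCGATGTCGAATCCCTATCTTCATTGAAAG-3'

The forward primer matches the template at positions 5–11.
The reverse primer's reverse complement is TCATTGAAAG, which matches the template at positions 28–37.
The product is the template from position 5 through 37 (33 bp).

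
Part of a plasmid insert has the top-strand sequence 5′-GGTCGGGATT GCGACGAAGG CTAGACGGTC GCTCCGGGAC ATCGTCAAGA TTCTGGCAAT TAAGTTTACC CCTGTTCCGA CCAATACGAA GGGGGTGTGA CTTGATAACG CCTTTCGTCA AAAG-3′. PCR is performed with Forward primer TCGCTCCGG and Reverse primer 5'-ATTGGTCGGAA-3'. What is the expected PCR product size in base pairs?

57 bp

Forward primer TCGCTCCGG is found on the top strand at positions 29–37.
Reverse complement of the reverse primer: TTCCGACCAAT. This occurs on the top strand at positions 75–85.
Amplicon spans positions 29–85: 57 bp.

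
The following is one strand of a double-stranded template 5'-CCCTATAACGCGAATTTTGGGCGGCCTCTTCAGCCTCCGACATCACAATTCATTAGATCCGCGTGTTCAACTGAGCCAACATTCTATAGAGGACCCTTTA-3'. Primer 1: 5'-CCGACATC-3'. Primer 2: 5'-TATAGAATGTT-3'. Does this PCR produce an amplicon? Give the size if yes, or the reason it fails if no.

Yes — a 52 bp product.

Primer 1 (CCGACATC) matches the top strand at positions 37–44; it acts as a forward primer.
Primer 2's reverse complement is AACATTCTATA, matching the top strand at positions 78–88; it acts as a reverse primer.
The 3' ends face each other across positions 37–88, giving a 52 bp product.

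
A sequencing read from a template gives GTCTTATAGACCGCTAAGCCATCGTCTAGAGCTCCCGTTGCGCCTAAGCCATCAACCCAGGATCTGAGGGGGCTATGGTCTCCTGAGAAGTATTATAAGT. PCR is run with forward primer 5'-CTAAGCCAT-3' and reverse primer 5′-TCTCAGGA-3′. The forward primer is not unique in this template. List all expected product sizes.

75 bp, 45 bp

The forward primer CTAAGCCAT matches the top strand at positions 14–22, 44–52.
The reverse primer's reverse complement is TCCTGAGA, matching at positions 81–88.
Each forward site pairs with the reverse site to give a product ending at position 88: sizes 75, 45 bp.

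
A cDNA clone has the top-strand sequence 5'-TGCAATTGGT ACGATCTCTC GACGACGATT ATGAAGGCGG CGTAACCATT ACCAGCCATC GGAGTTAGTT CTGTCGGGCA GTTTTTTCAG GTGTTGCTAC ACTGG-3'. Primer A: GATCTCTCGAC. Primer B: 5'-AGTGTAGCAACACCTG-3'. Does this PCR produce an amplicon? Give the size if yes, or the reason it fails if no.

Yes — a 91 bp product.

Primer A (GATCTCTCGAC) matches the top strand at positions 13–23; it acts as a forward primer.
Primer B's reverse complement is CAGGTGTTGCTACACT, matching the top strand at positions 88–103; it acts as a reverse primer.
The 3' ends face each other across positions 13–103, giving a 91 bp product.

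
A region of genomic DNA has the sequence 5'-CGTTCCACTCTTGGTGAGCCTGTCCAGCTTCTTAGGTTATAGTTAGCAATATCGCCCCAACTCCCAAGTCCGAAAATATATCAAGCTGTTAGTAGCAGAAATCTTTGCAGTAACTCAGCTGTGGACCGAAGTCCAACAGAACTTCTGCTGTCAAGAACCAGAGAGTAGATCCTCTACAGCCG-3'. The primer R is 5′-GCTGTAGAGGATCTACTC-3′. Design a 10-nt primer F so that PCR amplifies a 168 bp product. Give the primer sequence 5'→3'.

5'-GGTGAGCCTG-3'

The reverse primer's reverse complement GAGTAGATCCTCTACAGC matches the template at positions 163–180, so the product ends at position 180.
A 168 bp product then starts at position 180 − 168 + 1 = 13.
The forward primer is identical to the top strand there: GGTGAGCCTG.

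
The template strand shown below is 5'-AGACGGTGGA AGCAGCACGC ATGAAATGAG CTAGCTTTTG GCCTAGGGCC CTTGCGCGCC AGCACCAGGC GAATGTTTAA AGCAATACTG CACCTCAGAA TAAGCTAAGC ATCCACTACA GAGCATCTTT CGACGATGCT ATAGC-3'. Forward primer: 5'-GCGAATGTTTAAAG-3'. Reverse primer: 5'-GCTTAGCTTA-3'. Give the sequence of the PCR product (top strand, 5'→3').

5'-GCGAATGTTTAAAGCAATACTGCACCTCAGAATAAGCTAAGC-3'

The forward primer matches the template at positions 69–82.
The reverse primer's reverse complement is TAAGCTAAGC, which matches the template at positions 101–110.
The product is the template from position 69 through 110 (42 bp).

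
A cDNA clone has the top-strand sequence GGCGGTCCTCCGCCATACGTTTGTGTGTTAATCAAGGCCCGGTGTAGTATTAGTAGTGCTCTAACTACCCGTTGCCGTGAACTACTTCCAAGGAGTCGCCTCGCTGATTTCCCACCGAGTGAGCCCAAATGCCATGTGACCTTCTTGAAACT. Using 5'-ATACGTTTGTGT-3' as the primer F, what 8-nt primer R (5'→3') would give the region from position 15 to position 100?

The product's 3' end on the top strand is position 100.
The reverse primer anneals to the top strand over positions 93–100, i.e. to GAGTCGCC.
Its sequence written 5'→3' is the reverse complement: GGCGACTC.

5'-GGCGACTC-3'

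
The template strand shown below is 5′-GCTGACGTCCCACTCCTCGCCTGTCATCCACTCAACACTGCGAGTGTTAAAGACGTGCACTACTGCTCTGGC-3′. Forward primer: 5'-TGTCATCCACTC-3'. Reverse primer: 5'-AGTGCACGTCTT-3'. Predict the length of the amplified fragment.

Forward primer TGTCATCCACTC is found on the top strand at positions 22–33.
Taking the reverse complement of AGTGCACGTCTT gives AAGACGTGCACT, found at positions 50–61 on the template; the primer anneals here to the top strand with its 3' end pointing upstream.
Product length = (reverse-primer end) − (forward-primer start) + 1 = 61 − 22 + 1 = 40 bp.

40 bp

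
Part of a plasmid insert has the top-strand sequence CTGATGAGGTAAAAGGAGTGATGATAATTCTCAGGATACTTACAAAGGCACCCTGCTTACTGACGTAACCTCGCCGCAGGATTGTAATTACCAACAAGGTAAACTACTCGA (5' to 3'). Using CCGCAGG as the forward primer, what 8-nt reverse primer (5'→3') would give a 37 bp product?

The forward primer binds at positions 74–80, so a 37 bp product ends at position 74 + 37 − 1 = 110.
The reverse primer anneals to the top strand over positions 103–110, i.e. to ACTACTCG.
Its sequence written 5'→3' is the reverse complement: CGAGTAGT.

5'-CGAGTAGT-3'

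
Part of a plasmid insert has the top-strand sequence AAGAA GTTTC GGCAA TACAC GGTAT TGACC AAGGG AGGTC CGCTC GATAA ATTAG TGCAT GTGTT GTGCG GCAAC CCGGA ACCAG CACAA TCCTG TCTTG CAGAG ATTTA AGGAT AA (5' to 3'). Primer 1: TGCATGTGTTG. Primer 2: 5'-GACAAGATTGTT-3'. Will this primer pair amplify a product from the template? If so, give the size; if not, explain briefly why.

Primer 2 (GACAAGATTGTT) does not match the top strand, and its reverse complement AACAATCTTGTC does not match either.
With no annealing site for primer 2, no amplification occurs.

No product — primer 2 has no binding site in the template.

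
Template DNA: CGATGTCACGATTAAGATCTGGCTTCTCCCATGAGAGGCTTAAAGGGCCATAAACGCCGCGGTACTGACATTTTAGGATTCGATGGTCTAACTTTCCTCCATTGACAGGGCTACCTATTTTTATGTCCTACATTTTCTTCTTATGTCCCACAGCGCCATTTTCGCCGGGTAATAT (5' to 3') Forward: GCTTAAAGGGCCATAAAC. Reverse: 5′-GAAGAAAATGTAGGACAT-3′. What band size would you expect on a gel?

Forward primer GCTTAAAGGGCCATAAAC is found on the top strand at positions 38–55.
Taking the reverse complement of GAAGAAAATGTAGGACAT gives ATGTCCTACATTTTCTTC, found at positions 123–140 on the template; the primer anneals here to the top strand with its 3' end pointing upstream.
Amplicon spans positions 38–140: 103 bp.

103 bp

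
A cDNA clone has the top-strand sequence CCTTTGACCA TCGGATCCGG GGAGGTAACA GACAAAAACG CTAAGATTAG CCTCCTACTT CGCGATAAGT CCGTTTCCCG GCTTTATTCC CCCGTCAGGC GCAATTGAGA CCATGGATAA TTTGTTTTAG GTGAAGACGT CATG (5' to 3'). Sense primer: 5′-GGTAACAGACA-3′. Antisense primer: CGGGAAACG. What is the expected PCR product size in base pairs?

Scanning the template, GGTAACAGACA occurs at positions 24–34; this primer anneals to the bottom strand there with its 3' end pointing downstream.
Taking the reverse complement of CGGGAAACG gives CGTTTCCCG, found at positions 72–80 on the template; the primer anneals here to the top strand with its 3' end pointing upstream.
Amplicon spans positions 24–80: 57 bp.

57 bp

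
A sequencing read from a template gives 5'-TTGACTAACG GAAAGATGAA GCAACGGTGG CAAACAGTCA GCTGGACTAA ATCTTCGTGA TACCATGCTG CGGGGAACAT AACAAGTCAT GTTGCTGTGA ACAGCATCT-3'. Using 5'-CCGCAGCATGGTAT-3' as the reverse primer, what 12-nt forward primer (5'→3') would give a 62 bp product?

5'-AAAGATGAAGCA-3'

The reverse primer's reverse complement ATACCATGCTGCGG matches the template at positions 60–73, so the product ends at position 73.
A 62 bp product then starts at position 73 − 62 + 1 = 12.
The forward primer is identical to the top strand there: AAAGATGAAGCA.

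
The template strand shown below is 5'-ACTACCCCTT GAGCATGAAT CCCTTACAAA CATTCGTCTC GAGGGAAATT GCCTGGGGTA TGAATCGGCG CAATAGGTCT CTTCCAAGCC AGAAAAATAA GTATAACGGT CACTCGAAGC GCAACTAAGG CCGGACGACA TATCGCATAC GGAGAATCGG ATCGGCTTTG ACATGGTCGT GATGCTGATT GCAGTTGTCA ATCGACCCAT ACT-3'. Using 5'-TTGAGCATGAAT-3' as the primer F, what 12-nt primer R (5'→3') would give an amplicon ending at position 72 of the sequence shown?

The forward primer binds at positions 9–20; the product's 3' end on the top strand is position 72.
The reverse primer anneals to the top strand over positions 61–72, i.e. to TGAATCGGCGCA.
Its sequence written 5'→3' is the reverse complement: TGCGCCGATTCA.

5'-TGCGCCGATTCA-3'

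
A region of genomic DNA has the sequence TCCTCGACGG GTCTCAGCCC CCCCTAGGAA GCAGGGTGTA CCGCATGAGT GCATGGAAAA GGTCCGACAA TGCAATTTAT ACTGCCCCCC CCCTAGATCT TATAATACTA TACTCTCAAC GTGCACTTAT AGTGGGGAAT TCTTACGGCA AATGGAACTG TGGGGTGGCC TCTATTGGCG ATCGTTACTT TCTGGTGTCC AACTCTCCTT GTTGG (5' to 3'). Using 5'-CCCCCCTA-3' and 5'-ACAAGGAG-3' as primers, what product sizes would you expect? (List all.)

194 bp, 125 bp

The forward primer CCCCCCTA matches the top strand at positions 19–26, 88–95.
The reverse primer's reverse complement is CTCCTTGT, matching at positions 205–212.
Each forward site pairs with the reverse site to give a product ending at position 212: sizes 194, 125 bp.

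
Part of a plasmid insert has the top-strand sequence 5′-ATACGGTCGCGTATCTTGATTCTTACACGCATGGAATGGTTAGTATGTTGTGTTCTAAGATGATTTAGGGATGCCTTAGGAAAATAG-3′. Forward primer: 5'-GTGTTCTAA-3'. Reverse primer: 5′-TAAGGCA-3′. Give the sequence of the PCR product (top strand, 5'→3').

The forward primer matches the template at positions 50–58.
Taking the reverse complement of TAAGGCA gives TGCCTTA, found at positions 72–78 on the template; the primer anneals here to the top strand with its 3' end pointing upstream.
The product is the template from position 50 through 78 (29 bp).

5'-GTGTTCTAAGATGATTTAGGGATGCCTTA-3'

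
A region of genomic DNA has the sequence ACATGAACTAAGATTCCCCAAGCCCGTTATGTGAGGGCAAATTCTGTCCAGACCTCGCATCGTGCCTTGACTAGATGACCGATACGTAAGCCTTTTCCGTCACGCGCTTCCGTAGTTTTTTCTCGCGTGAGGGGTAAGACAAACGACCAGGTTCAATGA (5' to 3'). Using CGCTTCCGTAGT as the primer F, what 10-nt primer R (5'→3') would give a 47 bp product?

The forward primer binds at positions 105–116, so a 47 bp product ends at position 105 + 47 − 1 = 151.
The reverse primer anneals to the top strand over positions 142–151, i.e. to AACGACCAGG.
Its sequence written 5'→3' is the reverse complement: CCTGGTCGTT.

5'-CCTGGTCGTT-3'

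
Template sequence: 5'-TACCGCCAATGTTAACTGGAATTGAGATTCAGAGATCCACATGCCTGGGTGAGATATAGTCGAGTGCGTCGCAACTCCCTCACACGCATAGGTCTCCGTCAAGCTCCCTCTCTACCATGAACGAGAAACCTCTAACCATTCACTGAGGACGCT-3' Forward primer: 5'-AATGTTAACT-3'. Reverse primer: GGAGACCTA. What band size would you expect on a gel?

Forward primer AATGTTAACT is found on the top strand at positions 8–17.
Reverse complement of the reverse primer: TAGGTCTCC. This occurs on the top strand at positions 89–97.
Amplicon spans positions 8–97: 90 bp.

90 bp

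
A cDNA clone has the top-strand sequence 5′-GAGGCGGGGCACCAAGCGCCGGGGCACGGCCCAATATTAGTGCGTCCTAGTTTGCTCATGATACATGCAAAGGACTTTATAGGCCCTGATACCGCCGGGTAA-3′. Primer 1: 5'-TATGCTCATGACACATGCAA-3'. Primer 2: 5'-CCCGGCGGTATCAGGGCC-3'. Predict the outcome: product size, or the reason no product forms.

Primer 1 (TATGCTCATGACACATGCAA) does not match the top strand, and its reverse complement TTGCATGTGTCATGAGCATA does not match either.
With no annealing site for primer 1, no amplification occurs.

No product — primer 1 has no binding site in the template.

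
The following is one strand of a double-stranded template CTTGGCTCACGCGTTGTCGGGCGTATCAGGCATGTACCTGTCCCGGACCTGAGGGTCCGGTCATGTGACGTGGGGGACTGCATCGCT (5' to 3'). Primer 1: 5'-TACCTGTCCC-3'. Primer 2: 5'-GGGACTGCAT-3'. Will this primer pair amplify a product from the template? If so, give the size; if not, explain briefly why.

No product — both primers anneal to the same strand and extend in the same direction.

Primer 1 (TACCTGTCCC) matches the top strand at positions 35–44 (3' end points downstream).
Primer 2 (GGGACTGCAT) also matches the top strand directly, at positions 74–83 — its reverse complement ATGCAGTCCC is not present.
Both primers anneal to the bottom strand with 3' ends pointing the same way, so neither can prime synthesis back toward the other.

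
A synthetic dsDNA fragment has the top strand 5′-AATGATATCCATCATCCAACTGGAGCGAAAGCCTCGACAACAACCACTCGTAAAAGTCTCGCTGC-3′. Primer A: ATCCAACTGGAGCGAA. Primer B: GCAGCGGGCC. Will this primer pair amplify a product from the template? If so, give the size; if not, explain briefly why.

Primer B (GCAGCGGGCC) does not match the top strand, and its reverse complement GGCCCGCTGC does not match either.
With no annealing site for primer B, no amplification occurs.

No product — primer B has no binding site in the template.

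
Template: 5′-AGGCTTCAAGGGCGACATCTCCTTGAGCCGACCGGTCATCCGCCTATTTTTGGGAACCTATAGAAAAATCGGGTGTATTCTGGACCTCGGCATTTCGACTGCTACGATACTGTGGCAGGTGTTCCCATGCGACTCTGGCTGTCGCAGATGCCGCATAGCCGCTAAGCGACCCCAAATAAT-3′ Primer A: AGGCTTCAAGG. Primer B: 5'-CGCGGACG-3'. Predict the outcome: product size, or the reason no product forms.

Primer B (CGCGGACG) does not match the top strand, and its reverse complement CGTCCGCG does not match either.
With no annealing site for primer B, no amplification occurs.

No product — primer B has no binding site in the template.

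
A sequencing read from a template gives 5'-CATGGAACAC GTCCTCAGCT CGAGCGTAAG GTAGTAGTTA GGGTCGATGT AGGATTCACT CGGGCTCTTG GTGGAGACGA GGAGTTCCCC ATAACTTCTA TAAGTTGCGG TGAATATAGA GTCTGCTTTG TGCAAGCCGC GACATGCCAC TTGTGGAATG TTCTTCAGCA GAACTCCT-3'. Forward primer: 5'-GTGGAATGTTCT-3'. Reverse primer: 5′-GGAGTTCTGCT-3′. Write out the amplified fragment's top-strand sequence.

Forward primer GTGGAATGTTCT is found on the top strand at positions 153–164.
Taking the reverse complement of GGAGTTCTGCT gives AGCAGAACTCC, found at positions 167–177 on the template; the primer anneals here to the top strand with its 3' end pointing upstream.
The product is the template from position 153 through 177 (25 bp).

5'-GTGGAATGTTCTTCAGCAGAACTCC-3'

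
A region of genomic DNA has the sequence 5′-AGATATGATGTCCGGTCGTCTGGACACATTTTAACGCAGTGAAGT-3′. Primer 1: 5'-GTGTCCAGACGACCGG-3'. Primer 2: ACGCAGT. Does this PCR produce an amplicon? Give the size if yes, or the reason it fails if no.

No product — the primers' 3' ends point away from each other.

Primer 1 (GTGTCCAGACGACCGG) has reverse complement CCGGTCGTCTGGACAC, which matches the top strand at positions 12–27; primer 1 anneals to the top strand there with its 3' end pointing upstream toward position 12.
Primer 2 (ACGCAGT) matches the top strand directly at positions 34–40; it anneals to the bottom strand with its 3' end pointing downstream toward position 40.
The 3' ends diverge (primer 1 extends toward position 1, primer 2 toward position 45), so the primers never converge on a shared product.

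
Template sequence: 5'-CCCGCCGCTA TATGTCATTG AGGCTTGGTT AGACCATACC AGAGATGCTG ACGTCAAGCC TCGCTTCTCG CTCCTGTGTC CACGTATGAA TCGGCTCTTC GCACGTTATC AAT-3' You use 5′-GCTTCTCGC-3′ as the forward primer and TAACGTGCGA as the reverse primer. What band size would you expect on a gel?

The forward primer matches the template at positions 63–71.
Reverse complement of the reverse primer: TCGCACGTTA. This occurs on the top strand at positions 99–108.
Amplicon spans positions 63–108: 46 bp.

46 bp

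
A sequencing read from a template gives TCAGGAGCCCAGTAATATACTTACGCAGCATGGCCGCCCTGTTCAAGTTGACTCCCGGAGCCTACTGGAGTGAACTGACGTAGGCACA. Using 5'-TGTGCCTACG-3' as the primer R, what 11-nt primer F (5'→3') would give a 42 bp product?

5'-GTTGACTCCCG-3'

The reverse primer's reverse complement CGTAGGCACA matches the template at positions 79–88, so the product ends at position 88.
A 42 bp product then starts at position 88 − 42 + 1 = 47.
The forward primer is identical to the top strand there: GTTGACTCCCG.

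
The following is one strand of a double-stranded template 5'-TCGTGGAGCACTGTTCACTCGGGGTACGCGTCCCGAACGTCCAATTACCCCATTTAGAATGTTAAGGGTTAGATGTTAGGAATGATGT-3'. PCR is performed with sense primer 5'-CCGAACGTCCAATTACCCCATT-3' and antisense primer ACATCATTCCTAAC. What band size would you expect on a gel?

56 bp

Scanning the template, CCGAACGTCCAATTACCCCATT occurs at positions 33–54; this primer anneals to the bottom strand there with its 3' end pointing downstream.
The reverse primer's reverse complement is GTTAGGAATGATGT, which matches the template at positions 75–88.
Product length = (reverse-primer end) − (forward-primer start) + 1 = 88 − 33 + 1 = 56 bp.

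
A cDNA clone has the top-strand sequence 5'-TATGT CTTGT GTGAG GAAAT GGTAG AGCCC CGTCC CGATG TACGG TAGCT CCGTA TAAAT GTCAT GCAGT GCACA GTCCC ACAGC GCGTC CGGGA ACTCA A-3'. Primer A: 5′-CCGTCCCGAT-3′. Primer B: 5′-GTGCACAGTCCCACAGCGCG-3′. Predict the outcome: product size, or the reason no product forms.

Primer A (CCGTCCCGAT) matches the top strand at positions 30–39 (3' end points downstream).
Primer B (GTGCACAGTCCCACAGCGCG) also matches the top strand directly, at positions 69–88 — its reverse complement CGCGCTGTGGGACTGTGCAC is not present.
Both primers anneal to the bottom strand with 3' ends pointing the same way, so neither can prime synthesis back toward the other.

No product — both primers anneal to the same strand and extend in the same direction.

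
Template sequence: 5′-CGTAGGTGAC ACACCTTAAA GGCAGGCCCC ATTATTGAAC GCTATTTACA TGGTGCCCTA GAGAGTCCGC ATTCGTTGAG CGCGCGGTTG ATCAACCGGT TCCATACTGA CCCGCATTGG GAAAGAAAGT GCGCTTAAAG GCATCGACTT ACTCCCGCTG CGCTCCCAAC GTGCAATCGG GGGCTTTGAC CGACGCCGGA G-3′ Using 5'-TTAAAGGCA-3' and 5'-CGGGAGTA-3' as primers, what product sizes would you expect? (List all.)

142 bp, 23 bp

The forward primer TTAAAGGCA matches the top strand at positions 16–24, 135–143.
The reverse primer's reverse complement is TACTCCCG, matching at positions 150–157.
Each forward site pairs with the reverse site to give a product ending at position 157: sizes 142, 23 bp.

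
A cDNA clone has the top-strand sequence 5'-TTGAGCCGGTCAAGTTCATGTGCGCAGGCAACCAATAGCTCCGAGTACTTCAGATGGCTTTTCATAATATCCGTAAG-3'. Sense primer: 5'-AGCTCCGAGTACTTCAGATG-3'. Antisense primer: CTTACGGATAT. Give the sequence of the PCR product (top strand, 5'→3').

Forward primer AGCTCCGAGTACTTCAGATG is found on the top strand at positions 37–56.
The reverse primer's reverse complement is ATATCCGTAAG, which matches the template at positions 67–77.
The product is the template from position 37 through 77 (41 bp).

5'-AGCTCCGAGTACTTCAGATGGCTTTTCATAATATCCGTAAG-3'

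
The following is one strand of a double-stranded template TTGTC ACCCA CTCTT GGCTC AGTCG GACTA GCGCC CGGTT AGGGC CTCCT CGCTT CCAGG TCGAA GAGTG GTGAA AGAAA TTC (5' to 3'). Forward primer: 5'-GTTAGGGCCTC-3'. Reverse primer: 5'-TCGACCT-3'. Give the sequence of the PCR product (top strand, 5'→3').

Scanning the template, GTTAGGGCCTC occurs at positions 38–48; this primer anneals to the bottom strand there with its 3' end pointing downstream.
The reverse primer's reverse complement is AGGTCGA, which matches the template at positions 58–64.
The product is the template from position 38 through 64 (27 bp).

5'-GTTAGGGCCTCCTCGCTTCCAGGTCGA-3'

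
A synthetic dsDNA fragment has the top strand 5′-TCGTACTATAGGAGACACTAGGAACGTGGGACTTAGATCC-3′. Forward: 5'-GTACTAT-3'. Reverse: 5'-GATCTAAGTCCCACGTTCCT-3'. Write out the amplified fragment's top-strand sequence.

The forward primer matches the template at positions 3–9.
The reverse primer's reverse complement is AGGAACGTGGGACTTAGATC, which matches the template at positions 20–39.
The product is the template from position 3 through 39 (37 bp).

5'-GTACTATAGGAGACACTAGGAACGTGGGACTTAGATC-3'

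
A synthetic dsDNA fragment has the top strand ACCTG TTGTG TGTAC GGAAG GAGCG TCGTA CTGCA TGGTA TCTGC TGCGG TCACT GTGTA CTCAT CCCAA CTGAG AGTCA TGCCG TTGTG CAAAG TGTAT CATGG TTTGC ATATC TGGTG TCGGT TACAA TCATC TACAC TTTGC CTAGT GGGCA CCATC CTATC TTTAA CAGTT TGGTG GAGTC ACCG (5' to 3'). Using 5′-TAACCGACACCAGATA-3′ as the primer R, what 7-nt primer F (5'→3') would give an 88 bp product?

5'-ATCTGCT-3'

The reverse primer's reverse complement TATCTGGTGTCGGTTA matches the template at positions 112–127, so the product ends at position 127.
An 88 bp product then starts at position 127 − 88 + 1 = 40.
The forward primer is identical to the top strand there: ATCTGCT.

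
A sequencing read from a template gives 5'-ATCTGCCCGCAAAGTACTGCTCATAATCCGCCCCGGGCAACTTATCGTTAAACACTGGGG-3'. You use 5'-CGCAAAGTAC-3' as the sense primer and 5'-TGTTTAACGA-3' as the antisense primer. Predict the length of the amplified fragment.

Forward primer CGCAAAGTAC is found on the top strand at positions 8–17.
Reverse complement of the reverse primer: TCGTTAAACA. This occurs on the top strand at positions 45–54.
The product runs from position 8 to position 54, so its length is 54 − 8 + 1 = 47 bp.

47 bp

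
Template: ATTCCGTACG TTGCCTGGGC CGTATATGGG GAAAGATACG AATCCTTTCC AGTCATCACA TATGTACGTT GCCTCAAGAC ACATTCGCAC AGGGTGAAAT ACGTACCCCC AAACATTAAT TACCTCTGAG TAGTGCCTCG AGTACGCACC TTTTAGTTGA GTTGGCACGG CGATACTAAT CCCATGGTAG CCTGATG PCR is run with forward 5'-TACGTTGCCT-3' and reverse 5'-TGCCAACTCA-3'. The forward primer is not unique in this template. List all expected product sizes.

The forward primer TACGTTGCCT matches the top strand at positions 7–16, 65–74.
The reverse primer's reverse complement is TGAGTTGGCA, matching at positions 158–167.
Each forward site pairs with the reverse site to give a product ending at position 167: sizes 161, 103 bp.

161 bp, 103 bp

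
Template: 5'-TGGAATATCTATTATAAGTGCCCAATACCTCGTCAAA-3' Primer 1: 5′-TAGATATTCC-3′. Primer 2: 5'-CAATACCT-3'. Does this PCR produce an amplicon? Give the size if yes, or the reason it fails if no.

No product — the primers' 3' ends point away from each other.

Primer 1 (TAGATATTCC) has reverse complement GGAATATCTA, which matches the top strand at positions 2–11; primer 1 anneals to the top strand there with its 3' end pointing upstream toward position 2.
Primer 2 (CAATACCT) matches the top strand directly at positions 23–30; it anneals to the bottom strand with its 3' end pointing downstream toward position 30.
The 3' ends diverge (primer 1 extends toward position 1, primer 2 toward position 37), so the primers never converge on a shared product.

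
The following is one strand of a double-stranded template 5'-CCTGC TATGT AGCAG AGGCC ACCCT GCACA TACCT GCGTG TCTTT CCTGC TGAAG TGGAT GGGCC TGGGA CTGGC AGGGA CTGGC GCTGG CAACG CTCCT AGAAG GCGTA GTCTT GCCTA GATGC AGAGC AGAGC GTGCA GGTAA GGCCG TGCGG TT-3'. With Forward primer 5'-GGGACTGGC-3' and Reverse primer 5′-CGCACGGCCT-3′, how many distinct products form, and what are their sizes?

The forward primer GGGACTGGC matches the top strand at positions 67–75, 77–85.
The reverse primer's reverse complement is AGGCCGTGCG, matching at positions 145–154.
Each forward site pairs with the reverse site to give a product ending at position 154: sizes 88, 78 bp.

Two products: 88 bp, 78 bp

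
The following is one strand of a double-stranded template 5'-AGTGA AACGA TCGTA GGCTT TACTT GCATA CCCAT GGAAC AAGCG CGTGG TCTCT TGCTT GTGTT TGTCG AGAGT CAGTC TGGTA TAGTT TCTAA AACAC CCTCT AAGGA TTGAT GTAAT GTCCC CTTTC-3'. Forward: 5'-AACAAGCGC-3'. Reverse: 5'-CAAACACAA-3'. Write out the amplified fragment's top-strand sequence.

Forward primer AACAAGCGC is found on the top strand at positions 38–46.
Taking the reverse complement of CAAACACAA gives TTGTGTTTG, found at positions 59–67 on the template; the primer anneals here to the top strand with its 3' end pointing upstream.
The product is the template from position 38 through 67 (30 bp).

5'-AACAAGCGCGTGGTCTCTTGCTTGTGTTTG-3'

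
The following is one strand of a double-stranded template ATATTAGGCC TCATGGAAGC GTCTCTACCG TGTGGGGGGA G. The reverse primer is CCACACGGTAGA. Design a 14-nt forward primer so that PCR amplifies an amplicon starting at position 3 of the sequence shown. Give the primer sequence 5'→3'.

5'-ATTAGGCCTCATGG-3'

The reverse primer's reverse complement TCTACCGTGTGG matches the template at positions 24–35; the product starts at position 3.
The forward primer is identical to the top strand over positions 3–16: ATTAGGCCTCATGG.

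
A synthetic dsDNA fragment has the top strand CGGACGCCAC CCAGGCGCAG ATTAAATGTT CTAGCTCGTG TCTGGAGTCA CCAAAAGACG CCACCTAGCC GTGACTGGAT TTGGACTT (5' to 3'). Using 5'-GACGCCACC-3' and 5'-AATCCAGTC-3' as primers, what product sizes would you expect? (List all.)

The forward primer GACGCCACC matches the top strand at positions 3–11, 57–65.
The reverse primer's reverse complement is GACTGGATT, matching at positions 73–81.
Each forward site pairs with the reverse site to give a product ending at position 81: sizes 79, 25 bp.

79 bp, 25 bp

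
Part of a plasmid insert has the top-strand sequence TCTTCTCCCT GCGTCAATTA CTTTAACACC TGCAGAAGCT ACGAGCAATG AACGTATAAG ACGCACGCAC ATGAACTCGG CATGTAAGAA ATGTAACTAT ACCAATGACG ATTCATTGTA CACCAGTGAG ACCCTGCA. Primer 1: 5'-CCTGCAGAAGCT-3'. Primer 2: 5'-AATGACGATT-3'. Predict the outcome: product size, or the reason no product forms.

No product — both primers anneal to the same strand and extend in the same direction.

Primer 1 (CCTGCAGAAGCT) matches the top strand at positions 29–40 (3' end points downstream).
Primer 2 (AATGACGATT) also matches the top strand directly, at positions 104–113 — its reverse complement AATCGTCATT is not present.
Both primers anneal to the bottom strand with 3' ends pointing the same way, so neither can prime synthesis back toward the other.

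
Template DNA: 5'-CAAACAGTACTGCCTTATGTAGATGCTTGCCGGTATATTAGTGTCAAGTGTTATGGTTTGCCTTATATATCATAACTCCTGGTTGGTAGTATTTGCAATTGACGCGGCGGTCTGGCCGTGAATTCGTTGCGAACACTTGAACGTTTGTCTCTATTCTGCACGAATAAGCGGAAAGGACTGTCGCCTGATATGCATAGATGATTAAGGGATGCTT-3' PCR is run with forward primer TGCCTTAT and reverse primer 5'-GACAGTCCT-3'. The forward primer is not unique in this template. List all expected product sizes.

The forward primer TGCCTTAT matches the top strand at positions 11–18, 59–66.
The reverse primer's reverse complement is AGGACTGTC, matching at positions 174–182.
Each forward site pairs with the reverse site to give a product ending at position 182: sizes 172, 124 bp.

172 bp, 124 bp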